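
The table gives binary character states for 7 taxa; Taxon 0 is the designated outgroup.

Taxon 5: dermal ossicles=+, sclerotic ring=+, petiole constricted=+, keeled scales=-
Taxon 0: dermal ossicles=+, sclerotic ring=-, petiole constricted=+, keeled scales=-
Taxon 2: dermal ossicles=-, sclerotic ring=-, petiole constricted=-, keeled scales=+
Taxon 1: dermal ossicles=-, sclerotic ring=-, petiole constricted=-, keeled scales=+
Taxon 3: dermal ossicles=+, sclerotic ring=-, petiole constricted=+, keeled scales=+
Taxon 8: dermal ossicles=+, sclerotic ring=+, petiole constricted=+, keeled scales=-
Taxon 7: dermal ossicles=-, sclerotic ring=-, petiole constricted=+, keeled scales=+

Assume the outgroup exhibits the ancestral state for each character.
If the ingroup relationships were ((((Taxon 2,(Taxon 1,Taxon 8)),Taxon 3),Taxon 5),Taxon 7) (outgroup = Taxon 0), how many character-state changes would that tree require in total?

Map each character onto ((((Taxon 2,(Taxon 1,Taxon 8)),Taxon 3),Taxon 5),Taxon 7) (rooted by Taxon 0) and count the minimum state changes it requires (Fitch parsimony):
dermal ossicles: 3; sclerotic ring: 2; petiole constricted: 2; keeled scales: 3.
Total tree length = 10.

10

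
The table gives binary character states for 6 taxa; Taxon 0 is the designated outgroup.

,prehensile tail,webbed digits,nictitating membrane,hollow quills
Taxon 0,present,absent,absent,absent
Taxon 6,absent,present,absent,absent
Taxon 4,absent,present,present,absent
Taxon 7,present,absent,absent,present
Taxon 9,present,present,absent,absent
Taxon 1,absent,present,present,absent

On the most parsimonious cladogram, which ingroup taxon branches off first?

Taxon 7

Character polarity is set by the outgroup: the derived state is whichever differs from the outgroup's state, so for prehensile tail the derived state is 'absent', and for the remaining characters it is 'present'.
prehensile tail (derived state 'absent') is shared by Taxon 1, Taxon 4, and Taxon 6 — a synapomorphy uniting that clade.
webbed digits: derived state 'present' in Taxon 1, Taxon 4, Taxon 6, and Taxon 9 only — synapomorphy for {Taxon 1, Taxon 4, Taxon 6, Taxon 9}.
Only Taxon 1 and Taxon 4 show the derived state 'present' for nictitating membrane, supporting them as a clade.
hollow quills: derived state 'present' in Taxon 7 only — an autapomorphy, so it tells us nothing about relationships among taxa.
Most parsimonious ingroup topology: ((((Taxon 4,Taxon 1),Taxon 6),Taxon 9),Taxon 7).
Taxon 7 is sister to the clade containing all other ingroup taxa, so it is the earliest-diverging (most basal) ingroup lineage.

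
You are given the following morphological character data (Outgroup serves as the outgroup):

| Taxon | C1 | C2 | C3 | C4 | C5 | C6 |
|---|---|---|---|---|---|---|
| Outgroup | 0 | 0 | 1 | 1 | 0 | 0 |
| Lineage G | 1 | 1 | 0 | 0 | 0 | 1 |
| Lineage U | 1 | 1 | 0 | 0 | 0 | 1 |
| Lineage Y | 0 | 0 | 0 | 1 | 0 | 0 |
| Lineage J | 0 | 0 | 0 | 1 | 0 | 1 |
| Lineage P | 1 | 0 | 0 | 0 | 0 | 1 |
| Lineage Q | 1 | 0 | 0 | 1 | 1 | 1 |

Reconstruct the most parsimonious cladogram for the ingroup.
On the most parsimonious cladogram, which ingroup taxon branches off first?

Character polarity is set by the outgroup: the derived state is whichever differs from the outgroup's state, so for C3, C4 the derived state is '0', and for the remaining characters it is '1'.
C1: derived state '1' in Lineage G, Lineage P, Lineage Q, and Lineage U only — synapomorphy for {Lineage G, Lineage P, Lineage Q, Lineage U}.
C2: derived state '1' in Lineage G and Lineage U only — synapomorphy for {Lineage G, Lineage U}.
All ingroup taxa share the derived state '0' for C3; it defines the ingroup but does not resolve relationships within it.
C4 (derived state '0') is shared by Lineage G, Lineage P, and Lineage U — a synapomorphy uniting that clade.
C5 (derived state '1') is unique to Lineage Q (autapomorphy; uninformative for grouping).
C6: derived state '1' in Lineage G, Lineage J, Lineage P, Lineage Q, and Lineage U only — synapomorphy for {Lineage G, Lineage J, Lineage P, Lineage Q, Lineage U}.
Most parsimonious ingroup topology: (((((Lineage G,Lineage U),Lineage P),Lineage Q),Lineage J),Lineage Y).
Lineage Y is sister to the clade containing all other ingroup taxa, so it is the earliest-diverging (most basal) ingroup lineage.

Lineage Y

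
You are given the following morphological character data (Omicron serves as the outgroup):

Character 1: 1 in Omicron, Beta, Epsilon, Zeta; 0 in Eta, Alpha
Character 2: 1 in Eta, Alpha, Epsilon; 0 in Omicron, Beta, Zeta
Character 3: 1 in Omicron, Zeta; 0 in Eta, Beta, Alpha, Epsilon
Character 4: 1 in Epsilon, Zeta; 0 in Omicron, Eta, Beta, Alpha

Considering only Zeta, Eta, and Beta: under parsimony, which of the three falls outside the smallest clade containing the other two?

Zeta

Character polarity is set by the outgroup: the derived state is whichever differs from the outgroup's state, so for Character 1, Character 3 the derived state is '0', and for the remaining characters it is '1'.
Only Alpha and Eta show the derived state '0' for Character 1, supporting them as a clade.
Character 2 (derived state '1') is shared by Alpha, Epsilon, and Eta — a synapomorphy uniting that clade.
Character 3: derived state '0' in Alpha, Beta, Epsilon, and Eta only — synapomorphy for {Alpha, Beta, Epsilon, Eta}.
Character 4 groups Epsilon and Zeta, which is incompatible with the clades supported by the remaining characters; treating it as convergent (homoplasy) costs fewer steps than any alternative tree.
Most parsimonious ingroup topology: ((((Eta,Alpha),Epsilon),Beta),Zeta).
Eta and Beta share a more recent common ancestor with each other than either does with Zeta, so Zeta is the least closely related of the three.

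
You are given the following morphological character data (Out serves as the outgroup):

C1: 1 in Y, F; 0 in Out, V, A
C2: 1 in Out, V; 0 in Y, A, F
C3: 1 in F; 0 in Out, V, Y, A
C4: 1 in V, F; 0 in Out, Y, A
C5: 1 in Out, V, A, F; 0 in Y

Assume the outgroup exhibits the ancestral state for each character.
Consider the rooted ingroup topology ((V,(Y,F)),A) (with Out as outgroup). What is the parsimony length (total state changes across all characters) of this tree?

7

Map each character onto ((V,(Y,F)),A) (rooted by Out) and count the minimum state changes it requires (Fitch parsimony):
C1: 1; C2: 2; C3: 1; C4: 2; C5: 1.
Total tree length = 7.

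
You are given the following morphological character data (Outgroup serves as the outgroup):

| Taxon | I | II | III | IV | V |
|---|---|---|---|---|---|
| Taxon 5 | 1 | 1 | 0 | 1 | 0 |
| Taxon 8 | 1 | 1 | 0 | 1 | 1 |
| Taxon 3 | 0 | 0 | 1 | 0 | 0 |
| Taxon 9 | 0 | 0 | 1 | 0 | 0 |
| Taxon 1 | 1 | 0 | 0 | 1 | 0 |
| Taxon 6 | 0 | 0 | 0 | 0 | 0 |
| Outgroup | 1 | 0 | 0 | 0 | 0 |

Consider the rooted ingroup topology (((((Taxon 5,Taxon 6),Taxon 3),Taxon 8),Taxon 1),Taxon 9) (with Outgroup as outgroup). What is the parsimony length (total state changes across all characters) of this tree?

11

Map each character onto (((((Taxon 5,Taxon 6),Taxon 3),Taxon 8),Taxon 1),Taxon 9) (rooted by Outgroup) and count the minimum state changes it requires (Fitch parsimony):
I: 3; II: 2; III: 2; IV: 3; V: 1.
Total tree length = 11.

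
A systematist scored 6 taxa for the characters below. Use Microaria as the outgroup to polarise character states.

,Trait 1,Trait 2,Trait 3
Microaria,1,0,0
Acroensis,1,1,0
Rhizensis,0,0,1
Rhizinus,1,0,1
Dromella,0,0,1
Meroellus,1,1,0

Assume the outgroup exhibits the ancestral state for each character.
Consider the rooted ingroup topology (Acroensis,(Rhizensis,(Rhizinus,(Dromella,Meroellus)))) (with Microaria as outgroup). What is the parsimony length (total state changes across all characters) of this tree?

6

Map each character onto (Acroensis,(Rhizensis,(Rhizinus,(Dromella,Meroellus)))) (rooted by Microaria) and count the minimum state changes it requires (Fitch parsimony):
Trait 1: 2; Trait 2: 2; Trait 3: 2.
Total tree length = 6.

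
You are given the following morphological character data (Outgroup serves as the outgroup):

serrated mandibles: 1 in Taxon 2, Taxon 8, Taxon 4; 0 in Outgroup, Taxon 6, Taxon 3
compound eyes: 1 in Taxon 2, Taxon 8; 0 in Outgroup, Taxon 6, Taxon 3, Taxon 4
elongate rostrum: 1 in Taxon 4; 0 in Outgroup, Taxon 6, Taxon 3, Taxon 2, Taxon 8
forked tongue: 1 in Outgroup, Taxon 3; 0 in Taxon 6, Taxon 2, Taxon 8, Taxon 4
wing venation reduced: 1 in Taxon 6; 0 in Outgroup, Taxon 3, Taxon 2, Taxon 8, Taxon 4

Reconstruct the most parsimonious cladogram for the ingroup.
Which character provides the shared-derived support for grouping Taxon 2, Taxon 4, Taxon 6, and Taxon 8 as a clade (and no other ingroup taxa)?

Character polarity is set by the outgroup: the derived state is whichever differs from the outgroup's state, so for forked tongue the derived state is '0', and for the remaining characters it is '1'.
Only Taxon 2, Taxon 4, and Taxon 8 show the derived state '1' for serrated mandibles, supporting them as a clade.
compound eyes: derived state '1' in Taxon 2 and Taxon 8 only — synapomorphy for {Taxon 2, Taxon 8}.
elongate rostrum: derived state '1' in Taxon 4 only — an autapomorphy, so it tells us nothing about relationships among taxa.
forked tongue (derived state '0') is shared by Taxon 2, Taxon 4, Taxon 6, and Taxon 8 — a synapomorphy uniting that clade.
wing venation reduced: derived state '1' in Taxon 6 only — an autapomorphy, so it tells us nothing about relationships among taxa.
Most parsimonious ingroup topology: ((Taxon 6,((Taxon 2,Taxon 8),Taxon 4)),Taxon 3).
The clade {Taxon 2, Taxon 4, Taxon 6, Taxon 8} is supported by forked tongue: its derived state '0' occurs in exactly those taxa and in no other taxon (including the outgroup).

forked tongue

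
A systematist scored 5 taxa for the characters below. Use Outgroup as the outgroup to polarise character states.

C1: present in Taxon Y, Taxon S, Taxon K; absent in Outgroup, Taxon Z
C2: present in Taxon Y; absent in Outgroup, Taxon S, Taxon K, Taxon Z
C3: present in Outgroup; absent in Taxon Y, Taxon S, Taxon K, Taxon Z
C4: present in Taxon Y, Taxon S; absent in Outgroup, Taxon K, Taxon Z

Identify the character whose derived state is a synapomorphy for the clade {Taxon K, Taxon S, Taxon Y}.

C1

Character polarity is set by the outgroup: the derived state is whichever differs from the outgroup's state, so for C3 the derived state is 'absent', and for the remaining characters it is 'present'.
C1 (derived state 'present') is shared by Taxon K, Taxon S, and Taxon Y — a synapomorphy uniting that clade.
C2: derived state 'present' in Taxon Y only — an autapomorphy, so it tells us nothing about relationships among taxa.
C3 (derived state 'absent') is shared by all ingroup taxa — unites the whole ingroup.
C4: derived state 'present' in Taxon S and Taxon Y only — synapomorphy for {Taxon S, Taxon Y}.
Most parsimonious ingroup topology: (((Taxon Y,Taxon S),Taxon K),Taxon Z).
The clade {Taxon K, Taxon S, Taxon Y} is supported by C1: its derived state 'present' occurs in exactly those taxa and in no other taxon (including the outgroup).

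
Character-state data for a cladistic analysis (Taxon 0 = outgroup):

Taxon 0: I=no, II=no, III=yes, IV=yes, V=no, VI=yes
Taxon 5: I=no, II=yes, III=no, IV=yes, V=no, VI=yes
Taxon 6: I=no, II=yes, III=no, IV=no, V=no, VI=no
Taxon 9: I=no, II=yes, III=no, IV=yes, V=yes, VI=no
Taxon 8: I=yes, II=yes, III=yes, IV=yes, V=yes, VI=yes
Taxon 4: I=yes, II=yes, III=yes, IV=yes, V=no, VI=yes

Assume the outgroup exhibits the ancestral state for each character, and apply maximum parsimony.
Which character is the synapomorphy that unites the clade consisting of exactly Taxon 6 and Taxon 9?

VI

Character polarity is set by the outgroup: the derived state is whichever differs from the outgroup's state, so for III, IV, VI the derived state is 'no', and for the remaining characters it is 'yes'.
I: derived state 'yes' in Taxon 4 and Taxon 8 only — synapomorphy for {Taxon 4, Taxon 8}.
All ingroup taxa share the derived state 'yes' for II; it defines the ingroup but does not resolve relationships within it.
Only Taxon 5, Taxon 6, and Taxon 9 show the derived state 'no' for III, supporting them as a clade.
IV (derived state 'no') is unique to Taxon 6 (autapomorphy; uninformative for grouping).
V groups Taxon 8 and Taxon 9, which is incompatible with the clades supported by the remaining characters; treating it as convergent (homoplasy) costs fewer steps than any alternative tree.
Only Taxon 6 and Taxon 9 show the derived state 'no' for VI, supporting them as a clade.
Most parsimonious ingroup topology: ((Taxon 5,(Taxon 6,Taxon 9)),(Taxon 8,Taxon 4)).
The clade {Taxon 6, Taxon 9} is supported by VI: its derived state 'no' occurs in exactly those taxa and in no other taxon (including the outgroup).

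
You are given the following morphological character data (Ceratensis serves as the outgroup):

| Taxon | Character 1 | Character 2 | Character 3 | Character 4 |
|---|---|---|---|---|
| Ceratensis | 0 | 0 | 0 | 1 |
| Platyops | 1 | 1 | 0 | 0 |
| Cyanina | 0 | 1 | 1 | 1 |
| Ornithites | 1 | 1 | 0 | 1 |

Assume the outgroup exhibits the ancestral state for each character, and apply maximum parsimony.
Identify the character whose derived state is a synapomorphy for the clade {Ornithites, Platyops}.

Character polarity is set by the outgroup: the derived state is whichever differs from the outgroup's state, so for Character 4 the derived state is '0', and for the remaining characters it is '1'.
Character 1: derived state '1' in Ornithites and Platyops only — synapomorphy for {Ornithites, Platyops}.
All ingroup taxa share the derived state '1' for Character 2; it defines the ingroup but does not resolve relationships within it.
Character 3 (derived state '1') is unique to Cyanina (autapomorphy; uninformative for grouping).
Character 4 (derived state '0') is unique to Platyops (autapomorphy; uninformative for grouping).
Most parsimonious ingroup topology: ((Platyops,Ornithites),Cyanina).
The clade {Ornithites, Platyops} is supported by Character 1: its derived state '1' occurs in exactly those taxa and in no other taxon (including the outgroup).

Character 1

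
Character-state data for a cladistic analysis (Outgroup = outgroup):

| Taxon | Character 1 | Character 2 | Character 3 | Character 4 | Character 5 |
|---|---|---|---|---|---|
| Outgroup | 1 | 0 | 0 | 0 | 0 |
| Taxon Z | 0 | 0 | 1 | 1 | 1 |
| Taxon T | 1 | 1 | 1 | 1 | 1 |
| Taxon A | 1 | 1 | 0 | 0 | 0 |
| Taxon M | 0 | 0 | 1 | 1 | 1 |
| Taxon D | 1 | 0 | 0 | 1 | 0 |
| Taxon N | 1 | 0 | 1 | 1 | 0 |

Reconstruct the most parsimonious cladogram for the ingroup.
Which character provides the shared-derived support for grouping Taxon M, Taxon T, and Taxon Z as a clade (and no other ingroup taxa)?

Character polarity is set by the outgroup: the derived state is whichever differs from the outgroup's state, so for Character 1 the derived state is '0', and for the remaining characters it is '1'.
Character 1: derived state '0' in Taxon M and Taxon Z only — synapomorphy for {Taxon M, Taxon Z}.
Character 2 groups Taxon A and Taxon T, which is incompatible with the clades supported by the remaining characters; treating it as convergent (homoplasy) costs fewer steps than any alternative tree.
Character 3 (derived state '1') is shared by Taxon M, Taxon N, Taxon T, and Taxon Z — a synapomorphy uniting that clade.
Character 4: derived state '1' in Taxon D, Taxon M, Taxon N, Taxon T, and Taxon Z only — synapomorphy for {Taxon D, Taxon M, Taxon N, Taxon T, Taxon Z}.
Only Taxon M, Taxon T, and Taxon Z show the derived state '1' for Character 5, supporting them as a clade.
Most parsimonious ingroup topology: (((Taxon N,((Taxon M,Taxon Z),Taxon T)),Taxon D),Taxon A).
The clade {Taxon M, Taxon T, Taxon Z} is supported by Character 5: its derived state '1' occurs in exactly those taxa and in no other taxon (including the outgroup).

Character 5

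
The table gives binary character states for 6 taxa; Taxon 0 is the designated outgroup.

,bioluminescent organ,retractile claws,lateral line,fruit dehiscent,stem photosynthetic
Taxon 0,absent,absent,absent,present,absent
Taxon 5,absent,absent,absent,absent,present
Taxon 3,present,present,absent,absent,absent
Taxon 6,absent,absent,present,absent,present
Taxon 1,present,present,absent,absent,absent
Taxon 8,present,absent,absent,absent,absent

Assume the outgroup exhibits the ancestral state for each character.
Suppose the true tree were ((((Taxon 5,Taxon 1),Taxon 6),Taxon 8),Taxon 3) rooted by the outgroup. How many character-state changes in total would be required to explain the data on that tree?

Map each character onto ((((Taxon 5,Taxon 1),Taxon 6),Taxon 8),Taxon 3) (rooted by Taxon 0) and count the minimum state changes it requires (Fitch parsimony):
bioluminescent organ: 3; retractile claws: 2; lateral line: 1; fruit dehiscent: 1; stem photosynthetic: 2.
Total tree length = 9.

9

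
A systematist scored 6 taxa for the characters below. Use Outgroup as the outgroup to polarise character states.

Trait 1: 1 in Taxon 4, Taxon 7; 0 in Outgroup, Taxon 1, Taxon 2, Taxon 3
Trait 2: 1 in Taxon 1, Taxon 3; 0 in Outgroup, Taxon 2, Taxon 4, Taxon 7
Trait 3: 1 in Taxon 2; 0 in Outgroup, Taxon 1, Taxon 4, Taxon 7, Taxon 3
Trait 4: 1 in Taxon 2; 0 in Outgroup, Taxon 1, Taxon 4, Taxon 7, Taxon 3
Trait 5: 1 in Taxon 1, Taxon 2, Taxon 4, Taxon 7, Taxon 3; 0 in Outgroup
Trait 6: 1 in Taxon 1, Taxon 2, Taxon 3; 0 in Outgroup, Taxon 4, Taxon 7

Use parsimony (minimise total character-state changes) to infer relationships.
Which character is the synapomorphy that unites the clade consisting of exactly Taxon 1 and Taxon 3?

The outgroup has state '0' for every character, so '1' is the derived state throughout.
Trait 1: derived state '1' in Taxon 4 and Taxon 7 only — synapomorphy for {Taxon 4, Taxon 7}.
Trait 2 (derived state '1') is shared by Taxon 1 and Taxon 3 — a synapomorphy uniting that clade.
Trait 3: derived state '1' in Taxon 2 only — an autapomorphy, so it tells us nothing about relationships among taxa.
Trait 4 (derived state '1') is unique to Taxon 2 (autapomorphy; uninformative for grouping).
Trait 5 (derived state '1') is shared by all ingroup taxa — unites the whole ingroup.
Trait 6 (derived state '1') is shared by Taxon 1, Taxon 2, and Taxon 3 — a synapomorphy uniting that clade.
Most parsimonious ingroup topology: (((Taxon 1,Taxon 3),Taxon 2),(Taxon 4,Taxon 7)).
The clade {Taxon 1, Taxon 3} is supported by Trait 2: its derived state '1' occurs in exactly those taxa and in no other taxon (including the outgroup).

Trait 2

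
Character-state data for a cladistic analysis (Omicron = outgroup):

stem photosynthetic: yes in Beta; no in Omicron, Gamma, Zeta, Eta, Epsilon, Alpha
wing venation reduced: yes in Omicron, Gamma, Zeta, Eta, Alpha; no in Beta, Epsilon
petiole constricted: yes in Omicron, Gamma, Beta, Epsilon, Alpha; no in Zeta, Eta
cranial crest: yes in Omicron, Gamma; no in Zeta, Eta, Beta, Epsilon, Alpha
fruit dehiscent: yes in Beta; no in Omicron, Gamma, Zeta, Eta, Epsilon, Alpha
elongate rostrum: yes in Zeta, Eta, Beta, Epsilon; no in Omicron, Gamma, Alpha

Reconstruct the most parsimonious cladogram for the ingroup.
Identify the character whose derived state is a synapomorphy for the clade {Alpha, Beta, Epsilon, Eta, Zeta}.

cranial crest

Character polarity is set by the outgroup: the derived state is whichever differs from the outgroup's state, so for wing venation reduced, petiole constricted, cranial crest the derived state is 'no', and for the remaining characters it is 'yes'.
stem photosynthetic (derived state 'yes') is unique to Beta (autapomorphy; uninformative for grouping).
wing venation reduced (derived state 'no') is shared by Beta and Epsilon — a synapomorphy uniting that clade.
petiole constricted (derived state 'no') is shared by Eta and Zeta — a synapomorphy uniting that clade.
cranial crest (derived state 'no') is shared by Alpha, Beta, Epsilon, Eta, and Zeta — a synapomorphy uniting that clade.
fruit dehiscent (derived state 'yes') is unique to Beta (autapomorphy; uninformative for grouping).
Only Beta, Epsilon, Eta, and Zeta show the derived state 'yes' for elongate rostrum, supporting them as a clade.
Most parsimonious ingroup topology: (Gamma,(((Zeta,Eta),(Beta,Epsilon)),Alpha)).
The clade {Alpha, Beta, Epsilon, Eta, Zeta} is supported by cranial crest: its derived state 'no' occurs in exactly those taxa and in no other taxon (including the outgroup).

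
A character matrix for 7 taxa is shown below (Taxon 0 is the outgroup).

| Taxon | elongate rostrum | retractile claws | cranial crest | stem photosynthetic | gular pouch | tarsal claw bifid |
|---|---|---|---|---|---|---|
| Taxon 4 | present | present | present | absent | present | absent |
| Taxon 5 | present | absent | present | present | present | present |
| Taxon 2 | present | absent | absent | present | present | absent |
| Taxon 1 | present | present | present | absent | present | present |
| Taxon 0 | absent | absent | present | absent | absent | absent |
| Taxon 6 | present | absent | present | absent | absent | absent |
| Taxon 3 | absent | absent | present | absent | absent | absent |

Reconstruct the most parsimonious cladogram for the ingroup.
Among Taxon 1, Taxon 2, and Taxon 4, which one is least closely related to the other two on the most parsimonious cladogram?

Taxon 2

Character polarity is set by the outgroup: the derived state is whichever differs from the outgroup's state, so for cranial crest the derived state is 'absent', and for the remaining characters it is 'present'.
Only Taxon 1, Taxon 2, Taxon 4, Taxon 5, and Taxon 6 show the derived state 'present' for elongate rostrum, supporting them as a clade.
retractile claws (derived state 'present') is shared by Taxon 1 and Taxon 4 — a synapomorphy uniting that clade.
cranial crest: derived state 'absent' in Taxon 2 only — an autapomorphy, so it tells us nothing about relationships among taxa.
Only Taxon 2 and Taxon 5 show the derived state 'present' for stem photosynthetic, supporting them as a clade.
gular pouch: derived state 'present' in Taxon 1, Taxon 2, Taxon 4, and Taxon 5 only — synapomorphy for {Taxon 1, Taxon 2, Taxon 4, Taxon 5}.
tarsal claw bifid (state 'present') occurs in Taxon 1 and Taxon 5 but conflicts with the nesting implied by the other characters — most parsimoniously interpreted as homoplasy.
Most parsimonious ingroup topology: ((((Taxon 4,Taxon 1),(Taxon 2,Taxon 5)),Taxon 6),Taxon 3).
Taxon 1 and Taxon 4 share a more recent common ancestor with each other than either does with Taxon 2, so Taxon 2 is the least closely related of the three.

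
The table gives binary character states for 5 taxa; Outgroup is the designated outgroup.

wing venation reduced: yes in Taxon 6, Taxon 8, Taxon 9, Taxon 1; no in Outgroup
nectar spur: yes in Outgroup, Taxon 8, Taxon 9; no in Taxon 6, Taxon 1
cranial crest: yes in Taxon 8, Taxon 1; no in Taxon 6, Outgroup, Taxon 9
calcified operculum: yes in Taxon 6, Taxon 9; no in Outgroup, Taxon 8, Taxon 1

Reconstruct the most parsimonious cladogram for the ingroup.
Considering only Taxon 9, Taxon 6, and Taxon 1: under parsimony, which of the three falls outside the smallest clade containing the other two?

Character polarity is set by the outgroup: the derived state is whichever differs from the outgroup's state, so for nectar spur the derived state is 'no', and for the remaining characters it is 'yes'.
wing venation reduced (derived state 'yes') is shared by all ingroup taxa — unites the whole ingroup.
nectar spur groups Taxon 1 and Taxon 6, which is incompatible with the clades supported by the remaining characters; treating it as convergent (homoplasy) costs fewer steps than any alternative tree.
cranial crest: derived state 'yes' in Taxon 1 and Taxon 8 only — synapomorphy for {Taxon 1, Taxon 8}.
Only Taxon 6 and Taxon 9 show the derived state 'yes' for calcified operculum, supporting them as a clade.
Most parsimonious ingroup topology: ((Taxon 8,Taxon 1),(Taxon 6,Taxon 9)).
Taxon 6 and Taxon 9 share a more recent common ancestor with each other than either does with Taxon 1, so Taxon 1 is the least closely related of the three.

Taxon 1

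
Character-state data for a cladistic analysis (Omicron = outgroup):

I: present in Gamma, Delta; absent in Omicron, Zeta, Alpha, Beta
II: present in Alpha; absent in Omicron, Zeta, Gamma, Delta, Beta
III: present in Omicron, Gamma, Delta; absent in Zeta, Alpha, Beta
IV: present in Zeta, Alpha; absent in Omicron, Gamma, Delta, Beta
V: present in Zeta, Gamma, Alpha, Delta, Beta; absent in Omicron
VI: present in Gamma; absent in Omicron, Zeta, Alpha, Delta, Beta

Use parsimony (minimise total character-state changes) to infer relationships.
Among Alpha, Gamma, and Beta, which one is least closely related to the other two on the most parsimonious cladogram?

Character polarity is set by the outgroup: the derived state is whichever differs from the outgroup's state, so for III the derived state is 'absent', and for the remaining characters it is 'present'.
Only Delta and Gamma show the derived state 'present' for I, supporting them as a clade.
II: derived state 'present' in Alpha only — an autapomorphy, so it tells us nothing about relationships among taxa.
Only Alpha, Beta, and Zeta show the derived state 'absent' for III, supporting them as a clade.
IV: derived state 'present' in Alpha and Zeta only — synapomorphy for {Alpha, Zeta}.
All ingroup taxa share the derived state 'present' for V; it defines the ingroup but does not resolve relationships within it.
VI: derived state 'present' in Gamma only — an autapomorphy, so it tells us nothing about relationships among taxa.
Most parsimonious ingroup topology: (((Zeta,Alpha),Beta),(Gamma,Delta)).
Beta and Alpha share a more recent common ancestor with each other than either does with Gamma, so Gamma is the least closely related of the three.

Gamma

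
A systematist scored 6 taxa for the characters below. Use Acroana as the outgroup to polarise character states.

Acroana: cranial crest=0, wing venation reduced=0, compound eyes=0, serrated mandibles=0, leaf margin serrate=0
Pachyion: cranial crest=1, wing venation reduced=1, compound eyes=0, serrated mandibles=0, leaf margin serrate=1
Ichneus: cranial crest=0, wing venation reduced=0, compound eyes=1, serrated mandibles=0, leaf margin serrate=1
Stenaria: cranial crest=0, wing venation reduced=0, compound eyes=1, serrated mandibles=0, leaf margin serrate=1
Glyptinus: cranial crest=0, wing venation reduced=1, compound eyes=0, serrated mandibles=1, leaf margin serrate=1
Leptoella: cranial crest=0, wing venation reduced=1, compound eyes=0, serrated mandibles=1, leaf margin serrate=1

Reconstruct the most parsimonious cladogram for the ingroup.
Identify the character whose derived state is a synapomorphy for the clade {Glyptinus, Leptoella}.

The outgroup has state '0' for every character, so '1' is the derived state throughout.
cranial crest (derived state '1') is unique to Pachyion (autapomorphy; uninformative for grouping).
Only Glyptinus, Leptoella, and Pachyion show the derived state '1' for wing venation reduced, supporting them as a clade.
compound eyes (derived state '1') is shared by Ichneus and Stenaria — a synapomorphy uniting that clade.
Only Glyptinus and Leptoella show the derived state '1' for serrated mandibles, supporting them as a clade.
All ingroup taxa share the derived state '1' for leaf margin serrate; it defines the ingroup but does not resolve relationships within it.
Most parsimonious ingroup topology: ((Pachyion,(Glyptinus,Leptoella)),(Ichneus,Stenaria)).
The clade {Glyptinus, Leptoella} is supported by serrated mandibles: its derived state '1' occurs in exactly those taxa and in no other taxon (including the outgroup).

serrated mandibles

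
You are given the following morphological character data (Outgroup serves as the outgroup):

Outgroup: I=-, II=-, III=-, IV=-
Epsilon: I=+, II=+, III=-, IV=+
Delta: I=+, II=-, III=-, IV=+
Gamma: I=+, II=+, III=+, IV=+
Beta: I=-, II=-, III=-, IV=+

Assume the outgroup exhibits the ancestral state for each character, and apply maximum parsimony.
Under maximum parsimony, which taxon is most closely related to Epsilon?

Gamma

The outgroup has state '-' for every character, so '+' is the derived state throughout.
I: derived state '+' in Delta, Epsilon, and Gamma only — synapomorphy for {Delta, Epsilon, Gamma}.
Only Epsilon and Gamma show the derived state '+' for II, supporting them as a clade.
III: derived state '+' in Gamma only — an autapomorphy, so it tells us nothing about relationships among taxa.
All ingroup taxa share the derived state '+' for IV; it defines the ingroup but does not resolve relationships within it.
Most parsimonious ingroup topology: (((Epsilon,Gamma),Delta),Beta).
Epsilon and Gamma form a cherry on this tree, so they are sister taxa.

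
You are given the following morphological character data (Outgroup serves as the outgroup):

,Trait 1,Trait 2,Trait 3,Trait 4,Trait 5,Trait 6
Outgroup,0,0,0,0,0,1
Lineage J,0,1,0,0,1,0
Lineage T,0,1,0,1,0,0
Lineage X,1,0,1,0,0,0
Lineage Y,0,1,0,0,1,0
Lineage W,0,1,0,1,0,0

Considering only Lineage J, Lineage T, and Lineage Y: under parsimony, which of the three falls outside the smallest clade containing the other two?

Character polarity is set by the outgroup: the derived state is whichever differs from the outgroup's state, so for Trait 6 the derived state is '0', and for the remaining characters it is '1'.
Trait 1 (derived state '1') is unique to Lineage X (autapomorphy; uninformative for grouping).
Trait 2: derived state '1' in Lineage J, Lineage T, Lineage W, and Lineage Y only — synapomorphy for {Lineage J, Lineage T, Lineage W, Lineage Y}.
Trait 3: derived state '1' in Lineage X only — an autapomorphy, so it tells us nothing about relationships among taxa.
Only Lineage T and Lineage W show the derived state '1' for Trait 4, supporting them as a clade.
Trait 5: derived state '1' in Lineage J and Lineage Y only — synapomorphy for {Lineage J, Lineage Y}.
Trait 6 (derived state '0') is shared by all ingroup taxa — unites the whole ingroup.
Most parsimonious ingroup topology: (((Lineage J,Lineage Y),(Lineage T,Lineage W)),Lineage X).
Lineage J and Lineage Y share a more recent common ancestor with each other than either does with Lineage T, so Lineage T is the least closely related of the three.

Lineage T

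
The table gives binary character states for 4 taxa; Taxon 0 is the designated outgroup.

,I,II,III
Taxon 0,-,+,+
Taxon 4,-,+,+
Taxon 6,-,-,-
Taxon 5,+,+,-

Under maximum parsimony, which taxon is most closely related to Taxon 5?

Taxon 6

Character polarity is set by the outgroup: the derived state is whichever differs from the outgroup's state, so for II, III the derived state is '-', and for the remaining characters it is '+'.
I (derived state '+') is unique to Taxon 5 (autapomorphy; uninformative for grouping).
II: derived state '-' in Taxon 6 only — an autapomorphy, so it tells us nothing about relationships among taxa.
Only Taxon 5 and Taxon 6 show the derived state '-' for III, supporting them as a clade.
Most parsimonious ingroup topology: (Taxon 4,(Taxon 6,Taxon 5)).
Taxon 5 and Taxon 6 form a cherry on this tree, so they are sister taxa.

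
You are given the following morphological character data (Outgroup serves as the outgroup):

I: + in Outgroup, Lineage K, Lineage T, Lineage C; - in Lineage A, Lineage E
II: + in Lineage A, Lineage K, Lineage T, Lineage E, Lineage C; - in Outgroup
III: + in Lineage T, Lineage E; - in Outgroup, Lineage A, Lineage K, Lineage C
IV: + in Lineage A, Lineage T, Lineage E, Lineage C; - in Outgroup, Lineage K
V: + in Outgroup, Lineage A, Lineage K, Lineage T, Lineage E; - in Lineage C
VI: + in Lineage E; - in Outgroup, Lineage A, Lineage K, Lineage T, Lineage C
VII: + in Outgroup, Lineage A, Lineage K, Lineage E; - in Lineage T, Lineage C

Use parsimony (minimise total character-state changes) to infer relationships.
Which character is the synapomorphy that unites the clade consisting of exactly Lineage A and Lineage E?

Character polarity is set by the outgroup: the derived state is whichever differs from the outgroup's state, so for I, V, VII the derived state is '-', and for the remaining characters it is '+'.
I: derived state '-' in Lineage A and Lineage E only — synapomorphy for {Lineage A, Lineage E}.
II (derived state '+') is shared by all ingroup taxa — unites the whole ingroup.
III (state '+') occurs in Lineage E and Lineage T but conflicts with the nesting implied by the other characters — most parsimoniously interpreted as homoplasy.
IV (derived state '+') is shared by Lineage A, Lineage C, Lineage E, and Lineage T — a synapomorphy uniting that clade.
V: derived state '-' in Lineage C only — an autapomorphy, so it tells us nothing about relationships among taxa.
VI: derived state '+' in Lineage E only — an autapomorphy, so it tells us nothing about relationships among taxa.
VII: derived state '-' in Lineage C and Lineage T only — synapomorphy for {Lineage C, Lineage T}.
Most parsimonious ingroup topology: (((Lineage A,Lineage E),(Lineage T,Lineage C)),Lineage K).
The clade {Lineage A, Lineage E} is supported by I: its derived state '-' occurs in exactly those taxa and in no other taxon (including the outgroup).

I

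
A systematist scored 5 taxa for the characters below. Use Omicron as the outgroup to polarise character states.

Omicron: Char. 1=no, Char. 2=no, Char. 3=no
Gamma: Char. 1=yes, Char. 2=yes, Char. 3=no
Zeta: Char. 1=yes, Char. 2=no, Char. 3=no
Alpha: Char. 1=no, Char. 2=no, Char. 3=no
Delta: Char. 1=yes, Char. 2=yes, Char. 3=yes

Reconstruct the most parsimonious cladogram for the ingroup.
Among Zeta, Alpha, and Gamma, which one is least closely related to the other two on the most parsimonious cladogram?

Alpha

The outgroup has state 'no' for every character, so 'yes' is the derived state throughout.
Only Delta, Gamma, and Zeta show the derived state 'yes' for Char. 1, supporting them as a clade.
Char. 2: derived state 'yes' in Delta and Gamma only — synapomorphy for {Delta, Gamma}.
Char. 3 (derived state 'yes') is unique to Delta (autapomorphy; uninformative for grouping).
Most parsimonious ingroup topology: (((Gamma,Delta),Zeta),Alpha).
Gamma and Zeta share a more recent common ancestor with each other than either does with Alpha, so Alpha is the least closely related of the three.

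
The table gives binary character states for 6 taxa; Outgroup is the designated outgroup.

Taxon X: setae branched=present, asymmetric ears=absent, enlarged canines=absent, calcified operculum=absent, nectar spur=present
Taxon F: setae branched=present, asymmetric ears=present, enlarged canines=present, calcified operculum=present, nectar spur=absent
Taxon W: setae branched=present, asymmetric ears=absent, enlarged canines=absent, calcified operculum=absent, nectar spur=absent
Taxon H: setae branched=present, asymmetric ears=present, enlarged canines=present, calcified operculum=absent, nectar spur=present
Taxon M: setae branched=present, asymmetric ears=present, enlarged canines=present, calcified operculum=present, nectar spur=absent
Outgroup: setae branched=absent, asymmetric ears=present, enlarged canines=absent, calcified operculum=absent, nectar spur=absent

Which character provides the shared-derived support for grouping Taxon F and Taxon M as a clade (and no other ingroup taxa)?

Character polarity is set by the outgroup: the derived state is whichever differs from the outgroup's state, so for asymmetric ears the derived state is 'absent', and for the remaining characters it is 'present'.
setae branched (derived state 'present') is shared by all ingroup taxa — unites the whole ingroup.
asymmetric ears: derived state 'absent' in Taxon W and Taxon X only — synapomorphy for {Taxon W, Taxon X}.
enlarged canines: derived state 'present' in Taxon F, Taxon H, and Taxon M only — synapomorphy for {Taxon F, Taxon H, Taxon M}.
Only Taxon F and Taxon M show the derived state 'present' for calcified operculum, supporting them as a clade.
nectar spur (state 'present') occurs in Taxon H and Taxon X but conflicts with the nesting implied by the other characters — most parsimoniously interpreted as homoplasy.
Most parsimonious ingroup topology: ((Taxon X,Taxon W),((Taxon M,Taxon F),Taxon H)).
The clade {Taxon F, Taxon M} is supported by calcified operculum: its derived state 'present' occurs in exactly those taxa and in no other taxon (including the outgroup).

calcified operculum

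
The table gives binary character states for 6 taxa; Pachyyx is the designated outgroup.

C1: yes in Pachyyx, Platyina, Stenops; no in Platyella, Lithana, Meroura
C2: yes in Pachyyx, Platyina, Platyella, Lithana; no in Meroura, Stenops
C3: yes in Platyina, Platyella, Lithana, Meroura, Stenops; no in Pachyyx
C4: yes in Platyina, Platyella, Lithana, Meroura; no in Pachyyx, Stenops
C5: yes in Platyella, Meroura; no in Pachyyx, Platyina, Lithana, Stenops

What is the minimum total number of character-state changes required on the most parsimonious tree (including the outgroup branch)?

Character polarity is set by the outgroup: the derived state is whichever differs from the outgroup's state, so for C1, C2 the derived state is 'no', and for the remaining characters it is 'yes'.
C1 (derived state 'no') is shared by Lithana, Meroura, and Platyella — a synapomorphy uniting that clade.
C2 (state 'no') occurs in Meroura and Stenops but conflicts with the nesting implied by the other characters — most parsimoniously interpreted as homoplasy.
All ingroup taxa share the derived state 'yes' for C3; it defines the ingroup but does not resolve relationships within it.
C4 (derived state 'yes') is shared by Lithana, Meroura, Platyella, and Platyina — a synapomorphy uniting that clade.
C5: derived state 'yes' in Meroura and Platyella only — synapomorphy for {Meroura, Platyella}.
Most parsimonious ingroup topology: ((Platyina,((Platyella,Meroura),Lithana)),Stenops).
Changes per character on this tree: C1: 1; C2: 2; C3: 1; C4: 1; C5: 1.
Total = 6.

6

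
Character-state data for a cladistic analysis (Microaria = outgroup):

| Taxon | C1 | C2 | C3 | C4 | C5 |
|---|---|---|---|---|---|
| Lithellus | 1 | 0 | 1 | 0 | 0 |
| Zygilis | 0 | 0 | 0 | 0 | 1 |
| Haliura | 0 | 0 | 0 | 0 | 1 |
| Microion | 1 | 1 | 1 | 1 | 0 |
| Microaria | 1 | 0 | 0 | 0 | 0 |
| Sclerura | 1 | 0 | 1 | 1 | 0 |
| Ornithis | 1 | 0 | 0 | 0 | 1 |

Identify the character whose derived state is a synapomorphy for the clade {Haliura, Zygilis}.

C1

Character polarity is set by the outgroup: the derived state is whichever differs from the outgroup's state, so for C1 the derived state is '0', and for the remaining characters it is '1'.
Only Haliura and Zygilis show the derived state '0' for C1, supporting them as a clade.
C2 (derived state '1') is unique to Microion (autapomorphy; uninformative for grouping).
Only Lithellus, Microion, and Sclerura show the derived state '1' for C3, supporting them as a clade.
Only Microion and Sclerura show the derived state '1' for C4, supporting them as a clade.
Only Haliura, Ornithis, and Zygilis show the derived state '1' for C5, supporting them as a clade.
Most parsimonious ingroup topology: (((Sclerura,Microion),Lithellus),(Ornithis,(Haliura,Zygilis))).
The clade {Haliura, Zygilis} is supported by C1: its derived state '0' occurs in exactly those taxa and in no other taxon (including the outgroup).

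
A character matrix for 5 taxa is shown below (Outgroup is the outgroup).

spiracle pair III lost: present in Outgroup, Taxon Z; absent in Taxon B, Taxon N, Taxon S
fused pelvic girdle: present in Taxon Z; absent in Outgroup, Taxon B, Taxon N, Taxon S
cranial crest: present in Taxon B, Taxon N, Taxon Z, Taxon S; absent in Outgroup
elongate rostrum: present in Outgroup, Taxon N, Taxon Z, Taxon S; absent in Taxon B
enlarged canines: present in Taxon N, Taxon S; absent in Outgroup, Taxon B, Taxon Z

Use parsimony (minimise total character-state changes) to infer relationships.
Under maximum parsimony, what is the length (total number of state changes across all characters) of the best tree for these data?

Character polarity is set by the outgroup: the derived state is whichever differs from the outgroup's state, so for spiracle pair III lost, elongate rostrum the derived state is 'absent', and for the remaining characters it is 'present'.
Only Taxon B, Taxon N, and Taxon S show the derived state 'absent' for spiracle pair III lost, supporting them as a clade.
fused pelvic girdle (derived state 'present') is unique to Taxon Z (autapomorphy; uninformative for grouping).
cranial crest (derived state 'present') is shared by all ingroup taxa — unites the whole ingroup.
elongate rostrum: derived state 'absent' in Taxon B only — an autapomorphy, so it tells us nothing about relationships among taxa.
Only Taxon N and Taxon S show the derived state 'present' for enlarged canines, supporting them as a clade.
Most parsimonious ingroup topology: ((Taxon B,(Taxon N,Taxon S)),Taxon Z).
Changes per character on this tree: spiracle pair III lost: 1; fused pelvic girdle: 1; cranial crest: 1; elongate rostrum: 1; enlarged canines: 1.
Total = 5.

5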